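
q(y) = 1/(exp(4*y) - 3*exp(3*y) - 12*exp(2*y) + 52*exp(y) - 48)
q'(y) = (-4*exp(4*y) + 9*exp(3*y) + 24*exp(2*y) - 52*exp(y))/(exp(4*y) - 3*exp(3*y) - 12*exp(2*y) + 52*exp(y) - 48)^2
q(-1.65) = -0.03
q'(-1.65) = -0.01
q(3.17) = 0.00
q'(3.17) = -0.00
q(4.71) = 0.00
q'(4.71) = -0.00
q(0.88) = -1.57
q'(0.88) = 12.57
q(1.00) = -1.02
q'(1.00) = -1.72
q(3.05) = 0.00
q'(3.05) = -0.00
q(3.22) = 0.00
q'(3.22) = -0.00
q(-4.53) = -0.02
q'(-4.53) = -0.00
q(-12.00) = -0.02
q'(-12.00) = 0.00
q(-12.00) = -0.02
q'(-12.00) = 0.00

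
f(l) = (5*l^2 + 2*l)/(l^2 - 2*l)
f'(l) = (2 - 2*l)*(5*l^2 + 2*l)/(l^2 - 2*l)^2 + (10*l + 2)/(l^2 - 2*l)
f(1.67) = -31.36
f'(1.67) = -110.19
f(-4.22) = 3.07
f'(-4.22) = -0.31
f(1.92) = -145.00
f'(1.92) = -1875.00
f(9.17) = 6.67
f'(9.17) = -0.23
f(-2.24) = 2.17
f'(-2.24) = -0.67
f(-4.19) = 3.06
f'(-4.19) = -0.31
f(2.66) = 23.18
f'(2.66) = -27.55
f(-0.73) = 0.60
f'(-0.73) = -1.61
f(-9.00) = 3.91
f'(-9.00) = -0.10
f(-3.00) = 2.60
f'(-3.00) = -0.48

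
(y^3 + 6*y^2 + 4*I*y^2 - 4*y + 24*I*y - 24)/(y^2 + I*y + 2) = (y^2 + 2*y*(3 + I) + 12*I)/(y - I)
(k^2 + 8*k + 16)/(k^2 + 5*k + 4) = (k + 4)/(k + 1)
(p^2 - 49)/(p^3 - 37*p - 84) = (p + 7)/(p^2 + 7*p + 12)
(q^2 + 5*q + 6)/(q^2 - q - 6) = (q + 3)/(q - 3)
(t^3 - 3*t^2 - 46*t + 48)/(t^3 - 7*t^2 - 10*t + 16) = (t + 6)/(t + 2)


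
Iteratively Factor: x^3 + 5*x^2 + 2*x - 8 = (x + 4)*(x^2 + x - 2) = (x - 1)*(x + 4)*(x + 2)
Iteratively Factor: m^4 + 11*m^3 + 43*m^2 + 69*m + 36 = (m + 1)*(m^3 + 10*m^2 + 33*m + 36) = (m + 1)*(m + 3)*(m^2 + 7*m + 12) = (m + 1)*(m + 3)^2*(m + 4)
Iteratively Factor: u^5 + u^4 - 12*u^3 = (u)*(u^4 + u^3 - 12*u^2) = u^2*(u^3 + u^2 - 12*u) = u^3*(u^2 + u - 12) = u^3*(u - 3)*(u + 4)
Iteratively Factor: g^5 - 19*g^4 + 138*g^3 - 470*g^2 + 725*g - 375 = (g - 3)*(g^4 - 16*g^3 + 90*g^2 - 200*g + 125) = (g - 5)*(g - 3)*(g^3 - 11*g^2 + 35*g - 25) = (g - 5)^2*(g - 3)*(g^2 - 6*g + 5) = (g - 5)^2*(g - 3)*(g - 1)*(g - 5)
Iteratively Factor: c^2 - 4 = (c + 2)*(c - 2)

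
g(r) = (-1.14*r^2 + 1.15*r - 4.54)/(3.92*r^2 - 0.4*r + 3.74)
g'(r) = (0.4 - 7.84*r)*(-1.14*r^2 + 1.15*r - 4.54)/(3.92*r^2 - 0.4*r + 3.74)^2 + (1.15 - 2.28*r)/(3.92*r^2 - 0.4*r + 3.74)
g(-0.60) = -1.05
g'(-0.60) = -0.52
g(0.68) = -0.81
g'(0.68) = 0.68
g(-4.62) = -0.38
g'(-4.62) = -0.03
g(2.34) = -0.33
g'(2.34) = 0.07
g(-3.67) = -0.42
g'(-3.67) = -0.05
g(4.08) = -0.28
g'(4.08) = 0.01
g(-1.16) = -0.78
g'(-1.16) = -0.38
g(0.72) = -0.78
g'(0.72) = 0.66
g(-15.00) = -0.31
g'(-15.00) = -0.00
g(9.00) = -0.27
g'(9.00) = -0.00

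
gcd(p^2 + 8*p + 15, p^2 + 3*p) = p + 3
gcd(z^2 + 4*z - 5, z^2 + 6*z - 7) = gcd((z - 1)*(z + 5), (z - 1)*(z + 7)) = z - 1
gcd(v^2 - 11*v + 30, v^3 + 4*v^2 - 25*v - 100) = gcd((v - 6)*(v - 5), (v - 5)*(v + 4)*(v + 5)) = v - 5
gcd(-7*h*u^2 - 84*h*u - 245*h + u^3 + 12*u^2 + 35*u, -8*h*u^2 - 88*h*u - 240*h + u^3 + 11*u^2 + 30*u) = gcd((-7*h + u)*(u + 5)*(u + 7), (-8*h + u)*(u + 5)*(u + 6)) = u + 5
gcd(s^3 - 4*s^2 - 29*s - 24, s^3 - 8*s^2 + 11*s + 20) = s + 1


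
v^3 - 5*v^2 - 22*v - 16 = (v - 8)*(v + 1)*(v + 2)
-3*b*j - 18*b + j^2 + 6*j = (-3*b + j)*(j + 6)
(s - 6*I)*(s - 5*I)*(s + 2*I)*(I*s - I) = I*s^4 + 9*s^3 - I*s^3 - 9*s^2 - 8*I*s^2 + 60*s + 8*I*s - 60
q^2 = q^2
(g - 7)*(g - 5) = g^2 - 12*g + 35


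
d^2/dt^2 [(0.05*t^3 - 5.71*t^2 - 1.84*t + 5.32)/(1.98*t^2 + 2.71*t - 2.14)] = (-2.22044604925031e-16*t^5 + 48.008494*t^3 - 21.767124*t^2 + 125.871528*t + 49.584208)/(7.762392*t^6 + 31.872852*t^5 + 18.454986*t^4 - 48.994361*t^3 - 19.946298*t^2 + 37.232148*t - 9.800344)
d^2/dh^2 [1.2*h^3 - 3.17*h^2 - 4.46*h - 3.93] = 7.2*h - 6.34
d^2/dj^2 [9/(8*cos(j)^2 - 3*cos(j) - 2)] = 9*(256*sin(j)^4 - 201*sin(j)^2 + 84*cos(j) - 18*cos(3*j) - 105)/(8*sin(j)^2 + 3*cos(j) - 6)^3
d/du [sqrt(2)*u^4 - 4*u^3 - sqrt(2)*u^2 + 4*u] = 4*sqrt(2)*u^3 - 12*u^2 - 2*sqrt(2)*u + 4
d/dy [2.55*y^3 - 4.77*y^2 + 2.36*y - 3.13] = 7.65*y^2 - 9.54*y + 2.36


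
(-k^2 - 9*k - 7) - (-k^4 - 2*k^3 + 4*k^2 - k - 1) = k^4 + 2*k^3 - 5*k^2 - 8*k - 6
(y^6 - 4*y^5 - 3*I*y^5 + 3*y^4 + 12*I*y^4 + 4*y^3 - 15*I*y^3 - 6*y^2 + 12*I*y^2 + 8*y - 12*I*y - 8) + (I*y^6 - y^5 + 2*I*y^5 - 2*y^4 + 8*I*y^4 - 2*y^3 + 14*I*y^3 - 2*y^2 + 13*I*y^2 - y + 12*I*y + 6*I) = y^6 + I*y^6 - 5*y^5 - I*y^5 + y^4 + 20*I*y^4 + 2*y^3 - I*y^3 - 8*y^2 + 25*I*y^2 + 7*y - 8 + 6*I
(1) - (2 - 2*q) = 2*q - 1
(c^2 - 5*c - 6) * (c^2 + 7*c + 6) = c^4 + 2*c^3 - 35*c^2 - 72*c - 36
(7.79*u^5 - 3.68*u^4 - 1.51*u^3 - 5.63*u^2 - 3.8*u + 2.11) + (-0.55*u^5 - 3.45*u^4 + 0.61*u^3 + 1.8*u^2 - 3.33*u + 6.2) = 7.24*u^5 - 7.13*u^4 - 0.9*u^3 - 3.83*u^2 - 7.13*u + 8.31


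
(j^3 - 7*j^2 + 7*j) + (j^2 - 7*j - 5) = j^3 - 6*j^2 - 5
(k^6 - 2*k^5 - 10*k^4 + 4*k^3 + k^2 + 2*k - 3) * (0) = 0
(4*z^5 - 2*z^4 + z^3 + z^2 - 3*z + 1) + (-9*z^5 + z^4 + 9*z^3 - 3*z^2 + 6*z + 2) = -5*z^5 - z^4 + 10*z^3 - 2*z^2 + 3*z + 3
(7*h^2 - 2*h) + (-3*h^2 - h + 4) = 4*h^2 - 3*h + 4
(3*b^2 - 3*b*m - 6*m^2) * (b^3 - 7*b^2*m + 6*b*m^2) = 3*b^5 - 24*b^4*m + 33*b^3*m^2 + 24*b^2*m^3 - 36*b*m^4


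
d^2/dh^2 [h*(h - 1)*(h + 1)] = 6*h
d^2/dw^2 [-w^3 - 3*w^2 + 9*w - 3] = -6*w - 6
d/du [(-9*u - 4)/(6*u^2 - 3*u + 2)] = 6*(9*u^2 + 8*u - 5)/(36*u^4 - 36*u^3 + 33*u^2 - 12*u + 4)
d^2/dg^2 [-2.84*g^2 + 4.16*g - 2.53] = -5.68000000000000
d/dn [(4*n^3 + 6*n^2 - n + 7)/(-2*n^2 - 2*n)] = (-4*n^4 - 8*n^3 - 7*n^2 + 14*n + 7)/(2*n^2*(n^2 + 2*n + 1))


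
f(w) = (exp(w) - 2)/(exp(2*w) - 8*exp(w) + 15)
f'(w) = (exp(w) - 2)*(-2*exp(2*w) + 8*exp(w))/(exp(2*w) - 8*exp(w) + 15)^2 + exp(w)/(exp(2*w) - 8*exp(w) + 15) = (-2*(exp(w) - 4)*(exp(w) - 2) + exp(2*w) - 8*exp(w) + 15)*exp(w)/(exp(2*w) - 8*exp(w) + 15)^2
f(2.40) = 0.19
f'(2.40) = -0.37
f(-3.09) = -0.13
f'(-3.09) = -0.00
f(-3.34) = -0.13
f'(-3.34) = -0.00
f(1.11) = -15.32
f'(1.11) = 1284.02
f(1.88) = 0.82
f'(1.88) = -3.81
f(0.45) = -0.09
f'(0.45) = 0.18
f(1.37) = -1.94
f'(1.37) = -2.96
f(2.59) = 0.13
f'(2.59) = -0.23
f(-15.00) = -0.13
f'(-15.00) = 0.00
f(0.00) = -0.12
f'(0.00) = 0.03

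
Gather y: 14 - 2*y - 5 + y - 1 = 8 - y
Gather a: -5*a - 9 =-5*a - 9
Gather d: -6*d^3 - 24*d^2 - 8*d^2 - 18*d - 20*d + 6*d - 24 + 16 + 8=-6*d^3 - 32*d^2 - 32*d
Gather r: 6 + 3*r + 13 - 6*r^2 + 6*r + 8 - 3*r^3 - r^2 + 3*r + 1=-3*r^3 - 7*r^2 + 12*r + 28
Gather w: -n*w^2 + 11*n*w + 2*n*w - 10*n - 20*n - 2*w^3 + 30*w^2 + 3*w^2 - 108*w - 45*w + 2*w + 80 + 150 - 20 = -30*n - 2*w^3 + w^2*(33 - n) + w*(13*n - 151) + 210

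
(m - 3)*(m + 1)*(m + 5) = m^3 + 3*m^2 - 13*m - 15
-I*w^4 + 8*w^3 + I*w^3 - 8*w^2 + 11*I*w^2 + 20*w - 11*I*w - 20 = (w - I)*(w + 4*I)*(w + 5*I)*(-I*w + I)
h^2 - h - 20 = (h - 5)*(h + 4)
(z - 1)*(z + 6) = z^2 + 5*z - 6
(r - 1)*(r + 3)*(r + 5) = r^3 + 7*r^2 + 7*r - 15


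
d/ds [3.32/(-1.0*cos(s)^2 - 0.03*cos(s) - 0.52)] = -(6.64*cos(s) + 0.0996)*sin(s)/(1.0*cos(s)^2 + 0.03*cos(s) + 0.52)^2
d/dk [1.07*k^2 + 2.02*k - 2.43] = 2.14*k + 2.02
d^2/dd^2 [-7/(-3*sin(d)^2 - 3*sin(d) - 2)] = 21*(-12*sin(d)^4 - 9*sin(d)^3 + 23*sin(d)^2 + 20*sin(d) + 2)/(3*sin(d)^2 + 3*sin(d) + 2)^3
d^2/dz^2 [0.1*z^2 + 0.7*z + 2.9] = 0.200000000000000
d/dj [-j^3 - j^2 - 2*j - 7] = -3*j^2 - 2*j - 2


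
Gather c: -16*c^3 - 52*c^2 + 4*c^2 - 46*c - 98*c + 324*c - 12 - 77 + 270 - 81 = -16*c^3 - 48*c^2 + 180*c + 100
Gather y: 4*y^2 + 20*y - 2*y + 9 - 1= 4*y^2 + 18*y + 8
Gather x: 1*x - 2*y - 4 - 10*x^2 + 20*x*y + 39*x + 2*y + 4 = -10*x^2 + x*(20*y + 40)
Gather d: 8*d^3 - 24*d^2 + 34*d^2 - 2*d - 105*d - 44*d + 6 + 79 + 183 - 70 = 8*d^3 + 10*d^2 - 151*d + 198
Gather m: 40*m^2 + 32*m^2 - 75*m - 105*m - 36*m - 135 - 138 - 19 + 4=72*m^2 - 216*m - 288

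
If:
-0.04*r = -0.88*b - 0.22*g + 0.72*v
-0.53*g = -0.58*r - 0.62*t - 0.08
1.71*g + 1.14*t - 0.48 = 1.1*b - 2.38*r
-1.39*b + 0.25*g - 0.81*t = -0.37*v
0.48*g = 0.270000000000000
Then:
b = -1.80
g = 0.56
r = -2.18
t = 2.39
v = -1.91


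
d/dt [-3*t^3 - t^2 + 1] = t*(-9*t - 2)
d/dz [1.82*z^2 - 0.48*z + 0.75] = 3.64*z - 0.48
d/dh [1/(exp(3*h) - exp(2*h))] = (2 - 3*exp(h))*exp(-2*h)/(1 - exp(h))^2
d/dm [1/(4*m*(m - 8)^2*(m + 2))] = (-m*(m - 8) - 2*m*(m + 2) - (m - 8)*(m + 2))/(4*m^2*(m - 8)^3*(m + 2)^2)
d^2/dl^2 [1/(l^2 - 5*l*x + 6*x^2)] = 2*(-l^2 + 5*l*x - 6*x^2 + (2*l - 5*x)^2)/(l^2 - 5*l*x + 6*x^2)^3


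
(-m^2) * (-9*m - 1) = 9*m^3 + m^2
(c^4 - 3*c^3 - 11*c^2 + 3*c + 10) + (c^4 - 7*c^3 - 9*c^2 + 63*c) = 2*c^4 - 10*c^3 - 20*c^2 + 66*c + 10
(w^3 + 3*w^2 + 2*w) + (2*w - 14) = w^3 + 3*w^2 + 4*w - 14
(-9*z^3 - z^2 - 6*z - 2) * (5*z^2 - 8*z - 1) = -45*z^5 + 67*z^4 - 13*z^3 + 39*z^2 + 22*z + 2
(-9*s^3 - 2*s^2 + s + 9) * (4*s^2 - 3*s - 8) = -36*s^5 + 19*s^4 + 82*s^3 + 49*s^2 - 35*s - 72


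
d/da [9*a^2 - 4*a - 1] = 18*a - 4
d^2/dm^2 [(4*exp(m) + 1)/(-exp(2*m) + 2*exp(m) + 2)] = (-4*exp(4*m) - 12*exp(3*m) - 42*exp(2*m) + 4*exp(m) - 12)*exp(m)/(exp(6*m) - 6*exp(5*m) + 6*exp(4*m) + 16*exp(3*m) - 12*exp(2*m) - 24*exp(m) - 8)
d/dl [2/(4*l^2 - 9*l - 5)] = 2*(9 - 8*l)/(-4*l^2 + 9*l + 5)^2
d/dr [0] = 0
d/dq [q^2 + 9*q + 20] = 2*q + 9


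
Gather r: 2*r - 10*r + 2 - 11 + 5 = -8*r - 4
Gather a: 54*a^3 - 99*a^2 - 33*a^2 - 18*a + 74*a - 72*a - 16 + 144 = 54*a^3 - 132*a^2 - 16*a + 128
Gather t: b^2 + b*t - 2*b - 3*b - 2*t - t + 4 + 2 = b^2 - 5*b + t*(b - 3) + 6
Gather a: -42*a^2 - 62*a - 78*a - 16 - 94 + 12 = -42*a^2 - 140*a - 98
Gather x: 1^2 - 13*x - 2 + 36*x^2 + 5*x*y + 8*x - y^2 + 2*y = 36*x^2 + x*(5*y - 5) - y^2 + 2*y - 1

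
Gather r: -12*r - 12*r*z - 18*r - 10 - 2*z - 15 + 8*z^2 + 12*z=r*(-12*z - 30) + 8*z^2 + 10*z - 25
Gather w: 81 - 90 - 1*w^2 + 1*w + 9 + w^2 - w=0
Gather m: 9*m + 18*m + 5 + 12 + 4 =27*m + 21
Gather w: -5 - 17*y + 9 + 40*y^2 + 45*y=40*y^2 + 28*y + 4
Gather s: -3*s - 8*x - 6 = -3*s - 8*x - 6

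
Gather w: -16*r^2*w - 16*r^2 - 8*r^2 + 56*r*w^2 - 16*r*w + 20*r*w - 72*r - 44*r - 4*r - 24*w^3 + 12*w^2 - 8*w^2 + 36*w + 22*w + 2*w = -24*r^2 - 120*r - 24*w^3 + w^2*(56*r + 4) + w*(-16*r^2 + 4*r + 60)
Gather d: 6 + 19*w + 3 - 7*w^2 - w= -7*w^2 + 18*w + 9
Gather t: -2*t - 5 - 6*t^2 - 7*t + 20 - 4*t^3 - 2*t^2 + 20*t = -4*t^3 - 8*t^2 + 11*t + 15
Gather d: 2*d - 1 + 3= 2*d + 2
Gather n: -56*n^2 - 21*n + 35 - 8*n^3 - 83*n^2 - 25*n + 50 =-8*n^3 - 139*n^2 - 46*n + 85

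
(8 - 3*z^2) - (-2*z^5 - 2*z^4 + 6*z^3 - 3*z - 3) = 2*z^5 + 2*z^4 - 6*z^3 - 3*z^2 + 3*z + 11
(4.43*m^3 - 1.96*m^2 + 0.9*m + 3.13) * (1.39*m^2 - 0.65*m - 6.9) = 6.1577*m^5 - 5.6039*m^4 - 28.042*m^3 + 17.2897*m^2 - 8.2445*m - 21.597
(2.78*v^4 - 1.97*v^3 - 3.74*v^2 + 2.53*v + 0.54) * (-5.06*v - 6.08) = -14.0668*v^5 - 6.9342*v^4 + 30.902*v^3 + 9.9374*v^2 - 18.1148*v - 3.2832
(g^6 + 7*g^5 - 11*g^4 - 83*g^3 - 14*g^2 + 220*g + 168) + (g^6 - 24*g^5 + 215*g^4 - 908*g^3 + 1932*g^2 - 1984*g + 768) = 2*g^6 - 17*g^5 + 204*g^4 - 991*g^3 + 1918*g^2 - 1764*g + 936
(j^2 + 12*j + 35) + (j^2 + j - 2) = 2*j^2 + 13*j + 33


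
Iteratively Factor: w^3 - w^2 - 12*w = (w)*(w^2 - w - 12) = w*(w - 4)*(w + 3)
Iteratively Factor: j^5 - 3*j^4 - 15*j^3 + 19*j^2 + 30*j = (j - 5)*(j^4 + 2*j^3 - 5*j^2 - 6*j) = (j - 5)*(j - 2)*(j^3 + 4*j^2 + 3*j) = j*(j - 5)*(j - 2)*(j^2 + 4*j + 3) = j*(j - 5)*(j - 2)*(j + 1)*(j + 3)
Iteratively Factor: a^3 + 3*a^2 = (a)*(a^2 + 3*a) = a^2*(a + 3)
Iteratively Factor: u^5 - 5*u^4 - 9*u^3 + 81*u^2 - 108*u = (u - 3)*(u^4 - 2*u^3 - 15*u^2 + 36*u) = (u - 3)*(u + 4)*(u^3 - 6*u^2 + 9*u) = (u - 3)^2*(u + 4)*(u^2 - 3*u) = (u - 3)^3*(u + 4)*(u)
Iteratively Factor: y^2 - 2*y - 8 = (y - 4)*(y + 2)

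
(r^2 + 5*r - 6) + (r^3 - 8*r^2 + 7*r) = r^3 - 7*r^2 + 12*r - 6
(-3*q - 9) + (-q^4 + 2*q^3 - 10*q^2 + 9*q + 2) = -q^4 + 2*q^3 - 10*q^2 + 6*q - 7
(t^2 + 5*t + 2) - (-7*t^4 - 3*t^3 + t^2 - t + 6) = 7*t^4 + 3*t^3 + 6*t - 4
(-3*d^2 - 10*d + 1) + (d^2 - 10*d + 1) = -2*d^2 - 20*d + 2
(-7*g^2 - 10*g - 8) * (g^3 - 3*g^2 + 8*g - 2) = -7*g^5 + 11*g^4 - 34*g^3 - 42*g^2 - 44*g + 16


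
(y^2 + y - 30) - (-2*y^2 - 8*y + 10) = 3*y^2 + 9*y - 40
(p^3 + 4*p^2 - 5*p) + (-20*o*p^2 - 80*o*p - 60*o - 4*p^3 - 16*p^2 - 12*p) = -20*o*p^2 - 80*o*p - 60*o - 3*p^3 - 12*p^2 - 17*p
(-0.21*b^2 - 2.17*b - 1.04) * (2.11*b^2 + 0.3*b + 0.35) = -0.4431*b^4 - 4.6417*b^3 - 2.9189*b^2 - 1.0715*b - 0.364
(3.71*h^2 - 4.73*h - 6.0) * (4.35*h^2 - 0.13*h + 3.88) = 16.1385*h^4 - 21.0578*h^3 - 11.0903*h^2 - 17.5724*h - 23.28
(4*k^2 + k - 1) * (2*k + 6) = 8*k^3 + 26*k^2 + 4*k - 6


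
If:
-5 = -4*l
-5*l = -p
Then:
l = 5/4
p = 25/4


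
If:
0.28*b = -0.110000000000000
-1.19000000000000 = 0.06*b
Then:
No Solution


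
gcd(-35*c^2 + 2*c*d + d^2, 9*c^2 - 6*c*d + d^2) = 1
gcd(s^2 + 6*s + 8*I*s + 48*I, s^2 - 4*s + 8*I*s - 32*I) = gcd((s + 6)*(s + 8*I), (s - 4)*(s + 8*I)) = s + 8*I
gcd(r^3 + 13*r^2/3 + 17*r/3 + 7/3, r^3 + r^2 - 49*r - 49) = r + 1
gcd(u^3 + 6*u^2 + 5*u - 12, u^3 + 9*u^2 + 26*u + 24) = u^2 + 7*u + 12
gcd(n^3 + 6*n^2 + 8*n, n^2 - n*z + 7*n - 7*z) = 1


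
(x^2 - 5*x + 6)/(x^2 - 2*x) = (x - 3)/x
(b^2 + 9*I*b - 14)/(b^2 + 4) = (b + 7*I)/(b - 2*I)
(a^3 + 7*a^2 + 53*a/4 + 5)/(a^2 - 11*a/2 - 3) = (a^2 + 13*a/2 + 10)/(a - 6)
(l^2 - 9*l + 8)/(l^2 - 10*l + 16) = (l - 1)/(l - 2)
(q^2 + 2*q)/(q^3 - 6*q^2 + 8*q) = (q + 2)/(q^2 - 6*q + 8)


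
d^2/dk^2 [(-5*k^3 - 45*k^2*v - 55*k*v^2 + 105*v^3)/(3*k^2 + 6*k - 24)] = 10*(-11*k^3*v^2 + 18*k^3*v - 12*k^3 + 63*k^2*v^3 - 216*k^2*v + 48*k^2 + 126*k*v^3 - 264*k*v^2 - 192*k + 252*v^3 - 176*v^2 - 576*v)/(3*(k^6 + 6*k^5 - 12*k^4 - 88*k^3 + 96*k^2 + 384*k - 512))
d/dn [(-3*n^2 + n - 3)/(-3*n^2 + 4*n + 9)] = 3*(-3*n^2 - 24*n + 7)/(9*n^4 - 24*n^3 - 38*n^2 + 72*n + 81)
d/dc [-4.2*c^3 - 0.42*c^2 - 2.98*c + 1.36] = -12.6*c^2 - 0.84*c - 2.98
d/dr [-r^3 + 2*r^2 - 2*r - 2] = -3*r^2 + 4*r - 2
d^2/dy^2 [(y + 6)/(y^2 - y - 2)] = 2*((-3*y - 5)*(-y^2 + y + 2) - (y + 6)*(2*y - 1)^2)/(-y^2 + y + 2)^3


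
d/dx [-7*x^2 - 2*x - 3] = -14*x - 2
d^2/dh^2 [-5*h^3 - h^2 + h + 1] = -30*h - 2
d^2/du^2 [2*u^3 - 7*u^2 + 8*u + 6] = 12*u - 14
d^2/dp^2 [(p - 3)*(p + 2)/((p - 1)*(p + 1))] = 2*(-p^3 - 15*p^2 - 3*p - 5)/(p^6 - 3*p^4 + 3*p^2 - 1)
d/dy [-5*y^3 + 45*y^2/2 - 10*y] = -15*y^2 + 45*y - 10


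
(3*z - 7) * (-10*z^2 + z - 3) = -30*z^3 + 73*z^2 - 16*z + 21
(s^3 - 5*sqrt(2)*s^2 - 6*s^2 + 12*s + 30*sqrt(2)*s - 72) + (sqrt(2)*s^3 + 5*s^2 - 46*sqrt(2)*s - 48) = s^3 + sqrt(2)*s^3 - 5*sqrt(2)*s^2 - s^2 - 16*sqrt(2)*s + 12*s - 120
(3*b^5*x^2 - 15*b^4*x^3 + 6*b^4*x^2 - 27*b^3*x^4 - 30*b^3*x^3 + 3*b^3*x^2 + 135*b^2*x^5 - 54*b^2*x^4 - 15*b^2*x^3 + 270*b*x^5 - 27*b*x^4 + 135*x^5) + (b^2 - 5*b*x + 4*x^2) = 3*b^5*x^2 - 15*b^4*x^3 + 6*b^4*x^2 - 27*b^3*x^4 - 30*b^3*x^3 + 3*b^3*x^2 + 135*b^2*x^5 - 54*b^2*x^4 - 15*b^2*x^3 + b^2 + 270*b*x^5 - 27*b*x^4 - 5*b*x + 135*x^5 + 4*x^2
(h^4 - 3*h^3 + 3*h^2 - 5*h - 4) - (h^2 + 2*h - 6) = h^4 - 3*h^3 + 2*h^2 - 7*h + 2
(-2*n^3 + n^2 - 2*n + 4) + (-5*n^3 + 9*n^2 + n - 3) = -7*n^3 + 10*n^2 - n + 1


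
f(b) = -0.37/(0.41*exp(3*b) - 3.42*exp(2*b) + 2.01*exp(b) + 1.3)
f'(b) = -0.37*(-1.23*exp(3*b) + 6.84*exp(2*b) - 2.01*exp(b))/(0.41*exp(3*b) - 3.42*exp(2*b) + 2.01*exp(b) + 1.3)^2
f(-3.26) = -0.27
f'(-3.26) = 0.01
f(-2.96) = -0.27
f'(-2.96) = 0.02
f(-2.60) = -0.26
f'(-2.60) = 0.02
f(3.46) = -0.00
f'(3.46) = 0.00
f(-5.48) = -0.28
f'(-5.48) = 0.00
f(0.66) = 0.08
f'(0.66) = -0.22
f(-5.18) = -0.28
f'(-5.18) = 0.00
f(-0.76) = -0.24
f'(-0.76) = -0.07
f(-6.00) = -0.28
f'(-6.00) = 0.00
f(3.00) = 0.00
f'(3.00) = 0.00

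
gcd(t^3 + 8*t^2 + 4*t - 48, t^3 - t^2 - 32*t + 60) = t^2 + 4*t - 12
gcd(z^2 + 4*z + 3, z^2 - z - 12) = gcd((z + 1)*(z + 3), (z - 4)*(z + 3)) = z + 3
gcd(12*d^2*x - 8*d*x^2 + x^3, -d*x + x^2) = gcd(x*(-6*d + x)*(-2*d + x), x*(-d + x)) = x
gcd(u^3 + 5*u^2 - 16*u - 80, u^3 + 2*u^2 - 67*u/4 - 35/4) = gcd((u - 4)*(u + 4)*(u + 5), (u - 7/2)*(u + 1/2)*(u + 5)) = u + 5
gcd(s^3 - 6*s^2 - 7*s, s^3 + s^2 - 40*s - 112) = s - 7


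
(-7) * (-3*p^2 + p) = 21*p^2 - 7*p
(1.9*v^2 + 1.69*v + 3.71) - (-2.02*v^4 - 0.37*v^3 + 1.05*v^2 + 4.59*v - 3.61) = 2.02*v^4 + 0.37*v^3 + 0.85*v^2 - 2.9*v + 7.32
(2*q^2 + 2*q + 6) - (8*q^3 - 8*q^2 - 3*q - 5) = -8*q^3 + 10*q^2 + 5*q + 11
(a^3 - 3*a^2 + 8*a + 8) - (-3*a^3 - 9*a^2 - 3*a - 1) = 4*a^3 + 6*a^2 + 11*a + 9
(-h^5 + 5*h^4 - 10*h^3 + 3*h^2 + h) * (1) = -h^5 + 5*h^4 - 10*h^3 + 3*h^2 + h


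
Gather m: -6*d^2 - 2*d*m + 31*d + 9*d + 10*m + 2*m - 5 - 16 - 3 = -6*d^2 + 40*d + m*(12 - 2*d) - 24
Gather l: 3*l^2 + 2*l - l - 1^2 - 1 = 3*l^2 + l - 2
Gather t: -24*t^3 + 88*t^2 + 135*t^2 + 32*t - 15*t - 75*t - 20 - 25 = -24*t^3 + 223*t^2 - 58*t - 45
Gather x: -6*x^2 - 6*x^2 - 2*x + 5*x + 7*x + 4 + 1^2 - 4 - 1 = -12*x^2 + 10*x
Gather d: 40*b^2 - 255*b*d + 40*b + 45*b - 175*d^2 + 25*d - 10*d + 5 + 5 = 40*b^2 + 85*b - 175*d^2 + d*(15 - 255*b) + 10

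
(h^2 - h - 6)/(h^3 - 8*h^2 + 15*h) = (h + 2)/(h*(h - 5))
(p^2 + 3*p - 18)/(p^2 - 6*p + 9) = (p + 6)/(p - 3)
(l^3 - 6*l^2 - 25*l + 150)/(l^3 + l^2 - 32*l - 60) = (l - 5)/(l + 2)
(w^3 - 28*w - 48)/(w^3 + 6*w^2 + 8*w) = (w - 6)/w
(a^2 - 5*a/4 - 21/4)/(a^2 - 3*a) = (a + 7/4)/a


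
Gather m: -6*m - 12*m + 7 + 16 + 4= 27 - 18*m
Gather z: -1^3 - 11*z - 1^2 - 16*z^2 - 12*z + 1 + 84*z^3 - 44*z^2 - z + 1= 84*z^3 - 60*z^2 - 24*z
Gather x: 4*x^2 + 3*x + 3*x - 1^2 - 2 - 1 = 4*x^2 + 6*x - 4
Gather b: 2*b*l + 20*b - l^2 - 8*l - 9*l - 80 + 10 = b*(2*l + 20) - l^2 - 17*l - 70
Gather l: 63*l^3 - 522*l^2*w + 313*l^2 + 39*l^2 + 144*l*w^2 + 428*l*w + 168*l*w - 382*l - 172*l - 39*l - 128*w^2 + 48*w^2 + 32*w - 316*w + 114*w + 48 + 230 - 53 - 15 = 63*l^3 + l^2*(352 - 522*w) + l*(144*w^2 + 596*w - 593) - 80*w^2 - 170*w + 210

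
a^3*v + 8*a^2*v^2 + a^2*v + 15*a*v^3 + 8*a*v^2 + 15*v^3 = (a + 3*v)*(a + 5*v)*(a*v + v)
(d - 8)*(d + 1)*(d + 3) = d^3 - 4*d^2 - 29*d - 24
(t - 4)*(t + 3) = t^2 - t - 12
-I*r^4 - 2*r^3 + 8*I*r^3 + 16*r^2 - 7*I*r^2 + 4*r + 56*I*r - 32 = (r - 8)*(r - 4*I)*(r + I)*(-I*r + 1)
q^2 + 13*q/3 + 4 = (q + 4/3)*(q + 3)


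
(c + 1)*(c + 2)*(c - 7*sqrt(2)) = c^3 - 7*sqrt(2)*c^2 + 3*c^2 - 21*sqrt(2)*c + 2*c - 14*sqrt(2)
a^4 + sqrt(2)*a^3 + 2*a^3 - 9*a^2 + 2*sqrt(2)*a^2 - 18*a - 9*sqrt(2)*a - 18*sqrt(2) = (a - 3)*(a + 2)*(a + 3)*(a + sqrt(2))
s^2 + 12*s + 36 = (s + 6)^2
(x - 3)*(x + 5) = x^2 + 2*x - 15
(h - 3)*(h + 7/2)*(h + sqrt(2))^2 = h^4 + h^3/2 + 2*sqrt(2)*h^3 - 17*h^2/2 + sqrt(2)*h^2 - 21*sqrt(2)*h + h - 21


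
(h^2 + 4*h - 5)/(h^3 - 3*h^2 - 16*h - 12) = (-h^2 - 4*h + 5)/(-h^3 + 3*h^2 + 16*h + 12)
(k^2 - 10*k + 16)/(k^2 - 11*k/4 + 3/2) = 4*(k - 8)/(4*k - 3)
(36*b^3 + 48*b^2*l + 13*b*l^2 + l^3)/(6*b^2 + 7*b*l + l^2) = 6*b + l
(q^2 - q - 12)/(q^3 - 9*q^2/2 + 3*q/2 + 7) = 2*(q^2 - q - 12)/(2*q^3 - 9*q^2 + 3*q + 14)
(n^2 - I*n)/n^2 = (n - I)/n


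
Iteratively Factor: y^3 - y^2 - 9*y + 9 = (y - 1)*(y^2 - 9) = (y - 1)*(y + 3)*(y - 3)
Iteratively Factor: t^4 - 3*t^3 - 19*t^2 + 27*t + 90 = (t - 5)*(t^3 + 2*t^2 - 9*t - 18) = (t - 5)*(t + 2)*(t^2 - 9) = (t - 5)*(t + 2)*(t + 3)*(t - 3)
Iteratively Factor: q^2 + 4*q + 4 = (q + 2)*(q + 2)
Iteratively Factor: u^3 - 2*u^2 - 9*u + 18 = (u - 2)*(u^2 - 9) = (u - 2)*(u + 3)*(u - 3)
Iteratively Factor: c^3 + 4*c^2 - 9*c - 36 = (c + 4)*(c^2 - 9) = (c - 3)*(c + 4)*(c + 3)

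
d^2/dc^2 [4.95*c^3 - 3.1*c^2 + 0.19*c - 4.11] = 29.7*c - 6.2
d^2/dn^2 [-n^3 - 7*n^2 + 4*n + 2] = -6*n - 14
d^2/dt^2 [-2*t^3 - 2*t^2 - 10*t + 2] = -12*t - 4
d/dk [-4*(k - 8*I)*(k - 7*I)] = -8*k + 60*I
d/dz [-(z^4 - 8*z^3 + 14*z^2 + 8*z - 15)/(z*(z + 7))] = (-2*z^5 - 13*z^4 + 112*z^3 - 90*z^2 - 30*z - 105)/(z^2*(z^2 + 14*z + 49))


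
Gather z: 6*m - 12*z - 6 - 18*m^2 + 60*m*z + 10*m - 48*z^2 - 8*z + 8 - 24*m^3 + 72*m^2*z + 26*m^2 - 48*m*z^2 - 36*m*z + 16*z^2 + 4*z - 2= -24*m^3 + 8*m^2 + 16*m + z^2*(-48*m - 32) + z*(72*m^2 + 24*m - 16)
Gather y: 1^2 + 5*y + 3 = 5*y + 4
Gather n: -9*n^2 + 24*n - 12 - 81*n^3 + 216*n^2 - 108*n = -81*n^3 + 207*n^2 - 84*n - 12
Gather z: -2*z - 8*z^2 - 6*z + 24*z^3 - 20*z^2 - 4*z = 24*z^3 - 28*z^2 - 12*z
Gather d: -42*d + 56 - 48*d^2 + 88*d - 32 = -48*d^2 + 46*d + 24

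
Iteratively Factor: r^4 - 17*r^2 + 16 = (r - 4)*(r^3 + 4*r^2 - r - 4) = (r - 4)*(r - 1)*(r^2 + 5*r + 4) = (r - 4)*(r - 1)*(r + 4)*(r + 1)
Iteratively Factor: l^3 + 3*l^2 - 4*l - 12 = (l + 3)*(l^2 - 4) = (l + 2)*(l + 3)*(l - 2)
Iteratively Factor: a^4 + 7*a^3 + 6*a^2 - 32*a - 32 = (a - 2)*(a^3 + 9*a^2 + 24*a + 16) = (a - 2)*(a + 1)*(a^2 + 8*a + 16) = (a - 2)*(a + 1)*(a + 4)*(a + 4)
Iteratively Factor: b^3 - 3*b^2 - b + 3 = (b - 1)*(b^2 - 2*b - 3) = (b - 1)*(b + 1)*(b - 3)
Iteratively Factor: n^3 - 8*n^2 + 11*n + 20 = (n - 4)*(n^2 - 4*n - 5) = (n - 4)*(n + 1)*(n - 5)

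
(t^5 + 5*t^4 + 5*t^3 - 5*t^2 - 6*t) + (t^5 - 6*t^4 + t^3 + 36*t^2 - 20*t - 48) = 2*t^5 - t^4 + 6*t^3 + 31*t^2 - 26*t - 48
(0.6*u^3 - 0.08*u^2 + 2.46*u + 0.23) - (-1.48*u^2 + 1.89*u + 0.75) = 0.6*u^3 + 1.4*u^2 + 0.57*u - 0.52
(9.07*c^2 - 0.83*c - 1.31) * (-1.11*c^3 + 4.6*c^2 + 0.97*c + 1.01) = -10.0677*c^5 + 42.6433*c^4 + 6.434*c^3 + 2.3296*c^2 - 2.109*c - 1.3231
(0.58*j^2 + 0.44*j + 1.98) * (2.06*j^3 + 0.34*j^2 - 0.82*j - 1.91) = 1.1948*j^5 + 1.1036*j^4 + 3.7528*j^3 - 0.7954*j^2 - 2.464*j - 3.7818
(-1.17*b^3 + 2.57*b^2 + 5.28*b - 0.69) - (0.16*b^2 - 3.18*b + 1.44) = -1.17*b^3 + 2.41*b^2 + 8.46*b - 2.13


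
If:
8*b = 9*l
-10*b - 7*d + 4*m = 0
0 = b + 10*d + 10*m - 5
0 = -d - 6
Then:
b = 85/13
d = -6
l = 680/117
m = 76/13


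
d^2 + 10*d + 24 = (d + 4)*(d + 6)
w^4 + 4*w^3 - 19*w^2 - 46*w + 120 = (w - 3)*(w - 2)*(w + 4)*(w + 5)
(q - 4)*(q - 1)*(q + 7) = q^3 + 2*q^2 - 31*q + 28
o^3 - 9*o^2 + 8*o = o*(o - 8)*(o - 1)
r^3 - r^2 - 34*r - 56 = (r - 7)*(r + 2)*(r + 4)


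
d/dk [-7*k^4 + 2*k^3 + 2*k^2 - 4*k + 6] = -28*k^3 + 6*k^2 + 4*k - 4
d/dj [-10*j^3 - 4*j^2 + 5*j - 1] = -30*j^2 - 8*j + 5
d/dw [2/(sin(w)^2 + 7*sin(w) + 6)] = -2*(2*sin(w) + 7)*cos(w)/(sin(w)^2 + 7*sin(w) + 6)^2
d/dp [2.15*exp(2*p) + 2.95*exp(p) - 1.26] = (4.3*exp(p) + 2.95)*exp(p)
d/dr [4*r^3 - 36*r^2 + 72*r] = 12*r^2 - 72*r + 72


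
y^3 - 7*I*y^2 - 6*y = y*(y - 6*I)*(y - I)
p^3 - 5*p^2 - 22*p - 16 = (p - 8)*(p + 1)*(p + 2)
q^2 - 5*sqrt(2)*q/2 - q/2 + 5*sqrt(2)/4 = (q - 1/2)*(q - 5*sqrt(2)/2)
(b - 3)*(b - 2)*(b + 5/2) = b^3 - 5*b^2/2 - 13*b/2 + 15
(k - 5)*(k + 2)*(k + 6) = k^3 + 3*k^2 - 28*k - 60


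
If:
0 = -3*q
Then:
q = 0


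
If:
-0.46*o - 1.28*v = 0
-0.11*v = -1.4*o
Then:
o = 0.00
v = 0.00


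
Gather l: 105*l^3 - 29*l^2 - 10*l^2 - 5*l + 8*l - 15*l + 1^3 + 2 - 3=105*l^3 - 39*l^2 - 12*l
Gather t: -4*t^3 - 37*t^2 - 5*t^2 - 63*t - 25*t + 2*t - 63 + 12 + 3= -4*t^3 - 42*t^2 - 86*t - 48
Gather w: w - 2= w - 2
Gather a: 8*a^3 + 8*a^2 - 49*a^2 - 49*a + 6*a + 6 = 8*a^3 - 41*a^2 - 43*a + 6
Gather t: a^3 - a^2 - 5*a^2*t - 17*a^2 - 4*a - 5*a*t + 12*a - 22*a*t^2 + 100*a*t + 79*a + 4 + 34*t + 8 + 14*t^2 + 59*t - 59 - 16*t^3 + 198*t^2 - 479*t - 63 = a^3 - 18*a^2 + 87*a - 16*t^3 + t^2*(212 - 22*a) + t*(-5*a^2 + 95*a - 386) - 110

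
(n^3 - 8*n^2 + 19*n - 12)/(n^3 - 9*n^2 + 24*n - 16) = (n - 3)/(n - 4)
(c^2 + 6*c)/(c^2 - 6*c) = (c + 6)/(c - 6)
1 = 1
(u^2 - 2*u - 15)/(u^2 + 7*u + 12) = (u - 5)/(u + 4)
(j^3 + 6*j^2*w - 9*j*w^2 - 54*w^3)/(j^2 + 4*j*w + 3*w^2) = (j^2 + 3*j*w - 18*w^2)/(j + w)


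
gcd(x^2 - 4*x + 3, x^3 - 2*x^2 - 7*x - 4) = 1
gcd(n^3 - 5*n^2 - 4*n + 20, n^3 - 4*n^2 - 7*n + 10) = n^2 - 3*n - 10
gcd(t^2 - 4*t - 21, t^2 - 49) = t - 7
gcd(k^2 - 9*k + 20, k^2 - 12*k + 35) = k - 5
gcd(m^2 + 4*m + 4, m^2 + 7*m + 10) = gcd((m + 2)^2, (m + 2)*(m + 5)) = m + 2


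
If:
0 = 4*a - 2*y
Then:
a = y/2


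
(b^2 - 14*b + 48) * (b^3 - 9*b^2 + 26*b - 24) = b^5 - 23*b^4 + 200*b^3 - 820*b^2 + 1584*b - 1152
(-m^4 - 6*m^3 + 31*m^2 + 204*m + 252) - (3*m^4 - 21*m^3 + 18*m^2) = -4*m^4 + 15*m^3 + 13*m^2 + 204*m + 252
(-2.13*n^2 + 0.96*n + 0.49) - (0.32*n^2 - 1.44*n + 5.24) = -2.45*n^2 + 2.4*n - 4.75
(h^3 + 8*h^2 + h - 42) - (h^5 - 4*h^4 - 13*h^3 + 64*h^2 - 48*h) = -h^5 + 4*h^4 + 14*h^3 - 56*h^2 + 49*h - 42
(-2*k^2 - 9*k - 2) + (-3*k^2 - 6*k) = -5*k^2 - 15*k - 2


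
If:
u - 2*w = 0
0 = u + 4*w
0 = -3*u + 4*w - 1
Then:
No Solution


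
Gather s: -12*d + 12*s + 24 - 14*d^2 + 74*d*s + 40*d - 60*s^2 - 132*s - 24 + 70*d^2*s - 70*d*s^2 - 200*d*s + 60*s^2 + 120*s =-14*d^2 - 70*d*s^2 + 28*d + s*(70*d^2 - 126*d)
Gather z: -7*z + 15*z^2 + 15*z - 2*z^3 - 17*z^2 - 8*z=-2*z^3 - 2*z^2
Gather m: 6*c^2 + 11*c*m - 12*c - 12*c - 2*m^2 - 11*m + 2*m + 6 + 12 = 6*c^2 - 24*c - 2*m^2 + m*(11*c - 9) + 18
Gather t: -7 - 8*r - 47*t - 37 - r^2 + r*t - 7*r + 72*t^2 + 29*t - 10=-r^2 - 15*r + 72*t^2 + t*(r - 18) - 54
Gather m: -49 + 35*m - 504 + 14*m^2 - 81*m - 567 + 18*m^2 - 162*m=32*m^2 - 208*m - 1120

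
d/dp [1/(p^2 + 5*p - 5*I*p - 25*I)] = (-2*p - 5 + 5*I)/(p^2 + 5*p - 5*I*p - 25*I)^2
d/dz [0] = 0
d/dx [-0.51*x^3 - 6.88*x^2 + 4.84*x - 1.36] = -1.53*x^2 - 13.76*x + 4.84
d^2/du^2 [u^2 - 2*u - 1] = 2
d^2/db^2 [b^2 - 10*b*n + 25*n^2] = 2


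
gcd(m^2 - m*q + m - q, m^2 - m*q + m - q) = -m^2 + m*q - m + q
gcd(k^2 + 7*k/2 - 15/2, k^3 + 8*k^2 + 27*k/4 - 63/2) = k - 3/2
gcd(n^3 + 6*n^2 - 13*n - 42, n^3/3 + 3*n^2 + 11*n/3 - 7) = n + 7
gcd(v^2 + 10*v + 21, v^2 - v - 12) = v + 3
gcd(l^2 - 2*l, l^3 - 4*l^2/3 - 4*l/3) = l^2 - 2*l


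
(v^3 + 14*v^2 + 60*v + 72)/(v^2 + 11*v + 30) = (v^2 + 8*v + 12)/(v + 5)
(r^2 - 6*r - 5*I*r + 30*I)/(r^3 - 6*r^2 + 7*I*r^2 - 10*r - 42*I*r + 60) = (r - 5*I)/(r^2 + 7*I*r - 10)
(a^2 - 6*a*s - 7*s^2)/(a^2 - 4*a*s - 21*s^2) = (a + s)/(a + 3*s)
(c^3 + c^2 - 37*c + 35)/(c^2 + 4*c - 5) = (c^2 + 2*c - 35)/(c + 5)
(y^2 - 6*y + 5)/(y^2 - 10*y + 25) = (y - 1)/(y - 5)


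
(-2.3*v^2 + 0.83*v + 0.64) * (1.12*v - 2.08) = -2.576*v^3 + 5.7136*v^2 - 1.0096*v - 1.3312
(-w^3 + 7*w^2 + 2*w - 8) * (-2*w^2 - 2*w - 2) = 2*w^5 - 12*w^4 - 16*w^3 - 2*w^2 + 12*w + 16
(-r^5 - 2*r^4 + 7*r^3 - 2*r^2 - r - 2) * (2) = -2*r^5 - 4*r^4 + 14*r^3 - 4*r^2 - 2*r - 4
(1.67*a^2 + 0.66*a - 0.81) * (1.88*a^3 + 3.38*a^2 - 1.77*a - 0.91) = 3.1396*a^5 + 6.8854*a^4 - 2.2479*a^3 - 5.4257*a^2 + 0.8331*a + 0.7371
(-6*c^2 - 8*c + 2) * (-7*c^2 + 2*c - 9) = 42*c^4 + 44*c^3 + 24*c^2 + 76*c - 18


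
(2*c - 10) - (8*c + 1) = -6*c - 11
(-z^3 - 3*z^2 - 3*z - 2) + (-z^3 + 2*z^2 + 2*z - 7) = -2*z^3 - z^2 - z - 9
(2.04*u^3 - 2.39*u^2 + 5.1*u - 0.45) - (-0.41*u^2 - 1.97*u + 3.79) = 2.04*u^3 - 1.98*u^2 + 7.07*u - 4.24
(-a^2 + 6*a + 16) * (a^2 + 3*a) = -a^4 + 3*a^3 + 34*a^2 + 48*a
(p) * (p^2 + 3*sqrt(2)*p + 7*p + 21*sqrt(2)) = p^3 + 3*sqrt(2)*p^2 + 7*p^2 + 21*sqrt(2)*p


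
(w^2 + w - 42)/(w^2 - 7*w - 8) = (-w^2 - w + 42)/(-w^2 + 7*w + 8)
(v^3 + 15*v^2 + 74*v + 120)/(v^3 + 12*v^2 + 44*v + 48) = (v + 5)/(v + 2)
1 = 1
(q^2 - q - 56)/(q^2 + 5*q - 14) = (q - 8)/(q - 2)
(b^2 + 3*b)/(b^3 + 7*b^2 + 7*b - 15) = b/(b^2 + 4*b - 5)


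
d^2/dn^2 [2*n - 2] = 0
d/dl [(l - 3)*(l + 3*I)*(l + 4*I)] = 3*l^2 + l*(-6 + 14*I) - 12 - 21*I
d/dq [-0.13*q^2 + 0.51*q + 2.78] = 0.51 - 0.26*q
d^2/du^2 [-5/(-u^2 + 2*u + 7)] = 10*(u^2 - 2*u - 4*(u - 1)^2 - 7)/(-u^2 + 2*u + 7)^3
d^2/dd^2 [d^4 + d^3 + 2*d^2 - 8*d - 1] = 12*d^2 + 6*d + 4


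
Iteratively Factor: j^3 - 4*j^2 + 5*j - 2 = (j - 1)*(j^2 - 3*j + 2) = (j - 2)*(j - 1)*(j - 1)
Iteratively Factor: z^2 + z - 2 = (z - 1)*(z + 2)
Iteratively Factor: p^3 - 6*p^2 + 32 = (p - 4)*(p^2 - 2*p - 8) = (p - 4)*(p + 2)*(p - 4)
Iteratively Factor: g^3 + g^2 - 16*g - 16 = (g + 1)*(g^2 - 16) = (g - 4)*(g + 1)*(g + 4)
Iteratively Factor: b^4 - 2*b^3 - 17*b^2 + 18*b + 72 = (b + 2)*(b^3 - 4*b^2 - 9*b + 36) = (b + 2)*(b + 3)*(b^2 - 7*b + 12) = (b - 3)*(b + 2)*(b + 3)*(b - 4)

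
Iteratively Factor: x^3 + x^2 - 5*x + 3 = (x - 1)*(x^2 + 2*x - 3) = (x - 1)^2*(x + 3)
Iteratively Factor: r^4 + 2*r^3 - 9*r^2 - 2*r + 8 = (r + 4)*(r^3 - 2*r^2 - r + 2) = (r + 1)*(r + 4)*(r^2 - 3*r + 2) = (r - 2)*(r + 1)*(r + 4)*(r - 1)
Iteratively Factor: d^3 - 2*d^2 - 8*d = (d + 2)*(d^2 - 4*d) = d*(d + 2)*(d - 4)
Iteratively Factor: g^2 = (g)*(g)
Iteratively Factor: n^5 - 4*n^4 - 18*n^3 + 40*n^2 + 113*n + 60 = (n + 3)*(n^4 - 7*n^3 + 3*n^2 + 31*n + 20) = (n - 4)*(n + 3)*(n^3 - 3*n^2 - 9*n - 5) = (n - 4)*(n + 1)*(n + 3)*(n^2 - 4*n - 5) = (n - 4)*(n + 1)^2*(n + 3)*(n - 5)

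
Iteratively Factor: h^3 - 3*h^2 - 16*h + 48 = (h + 4)*(h^2 - 7*h + 12) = (h - 4)*(h + 4)*(h - 3)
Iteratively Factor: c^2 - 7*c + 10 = (c - 5)*(c - 2)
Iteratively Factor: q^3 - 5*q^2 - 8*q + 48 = (q + 3)*(q^2 - 8*q + 16) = (q - 4)*(q + 3)*(q - 4)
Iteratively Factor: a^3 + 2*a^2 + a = (a + 1)*(a^2 + a) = a*(a + 1)*(a + 1)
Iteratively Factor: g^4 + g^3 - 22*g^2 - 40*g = (g - 5)*(g^3 + 6*g^2 + 8*g) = g*(g - 5)*(g^2 + 6*g + 8) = g*(g - 5)*(g + 2)*(g + 4)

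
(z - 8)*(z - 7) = z^2 - 15*z + 56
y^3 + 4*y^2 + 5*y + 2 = (y + 1)^2*(y + 2)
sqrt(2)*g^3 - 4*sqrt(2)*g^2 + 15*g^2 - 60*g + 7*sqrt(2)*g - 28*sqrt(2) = (g - 4)*(g + 7*sqrt(2))*(sqrt(2)*g + 1)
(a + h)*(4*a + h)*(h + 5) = 4*a^2*h + 20*a^2 + 5*a*h^2 + 25*a*h + h^3 + 5*h^2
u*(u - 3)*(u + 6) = u^3 + 3*u^2 - 18*u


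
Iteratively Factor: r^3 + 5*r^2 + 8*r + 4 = (r + 1)*(r^2 + 4*r + 4) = (r + 1)*(r + 2)*(r + 2)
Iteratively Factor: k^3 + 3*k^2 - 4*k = (k)*(k^2 + 3*k - 4) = k*(k + 4)*(k - 1)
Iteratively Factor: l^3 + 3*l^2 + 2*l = (l + 1)*(l^2 + 2*l) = (l + 1)*(l + 2)*(l)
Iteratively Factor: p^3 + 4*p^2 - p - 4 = (p + 1)*(p^2 + 3*p - 4) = (p + 1)*(p + 4)*(p - 1)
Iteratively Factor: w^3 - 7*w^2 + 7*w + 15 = (w + 1)*(w^2 - 8*w + 15) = (w - 3)*(w + 1)*(w - 5)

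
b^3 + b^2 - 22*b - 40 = (b - 5)*(b + 2)*(b + 4)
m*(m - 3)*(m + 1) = m^3 - 2*m^2 - 3*m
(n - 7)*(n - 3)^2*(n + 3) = n^4 - 10*n^3 + 12*n^2 + 90*n - 189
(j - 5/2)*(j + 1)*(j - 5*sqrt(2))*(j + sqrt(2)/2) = j^4 - 9*sqrt(2)*j^3/2 - 3*j^3/2 - 15*j^2/2 + 27*sqrt(2)*j^2/4 + 15*j/2 + 45*sqrt(2)*j/4 + 25/2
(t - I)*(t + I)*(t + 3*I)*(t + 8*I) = t^4 + 11*I*t^3 - 23*t^2 + 11*I*t - 24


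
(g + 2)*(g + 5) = g^2 + 7*g + 10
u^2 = u^2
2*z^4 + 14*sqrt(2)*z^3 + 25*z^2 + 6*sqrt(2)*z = z*(z + 6*sqrt(2))*(sqrt(2)*z + 1)^2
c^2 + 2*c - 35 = (c - 5)*(c + 7)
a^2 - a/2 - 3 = (a - 2)*(a + 3/2)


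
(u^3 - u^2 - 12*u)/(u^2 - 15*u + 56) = u*(u^2 - u - 12)/(u^2 - 15*u + 56)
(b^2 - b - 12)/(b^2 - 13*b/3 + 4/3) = 3*(b + 3)/(3*b - 1)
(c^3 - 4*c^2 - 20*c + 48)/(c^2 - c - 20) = (c^2 - 8*c + 12)/(c - 5)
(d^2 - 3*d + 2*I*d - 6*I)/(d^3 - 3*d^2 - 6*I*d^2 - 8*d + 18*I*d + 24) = (d + 2*I)/(d^2 - 6*I*d - 8)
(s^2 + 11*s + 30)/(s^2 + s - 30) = (s + 5)/(s - 5)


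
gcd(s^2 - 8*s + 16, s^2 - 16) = s - 4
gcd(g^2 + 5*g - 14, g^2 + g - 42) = g + 7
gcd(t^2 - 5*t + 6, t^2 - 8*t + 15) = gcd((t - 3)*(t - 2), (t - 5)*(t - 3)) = t - 3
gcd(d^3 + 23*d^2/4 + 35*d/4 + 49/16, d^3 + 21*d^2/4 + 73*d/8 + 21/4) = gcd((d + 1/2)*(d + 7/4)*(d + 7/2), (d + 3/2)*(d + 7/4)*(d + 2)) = d + 7/4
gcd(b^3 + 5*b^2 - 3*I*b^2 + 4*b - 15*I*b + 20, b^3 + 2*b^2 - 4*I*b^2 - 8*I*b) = b - 4*I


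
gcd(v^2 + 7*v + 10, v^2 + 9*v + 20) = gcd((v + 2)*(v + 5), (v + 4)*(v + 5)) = v + 5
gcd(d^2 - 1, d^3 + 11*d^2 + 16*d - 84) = 1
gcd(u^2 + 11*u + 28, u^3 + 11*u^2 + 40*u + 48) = u + 4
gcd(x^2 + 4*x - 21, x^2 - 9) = x - 3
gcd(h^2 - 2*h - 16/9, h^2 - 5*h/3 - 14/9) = h + 2/3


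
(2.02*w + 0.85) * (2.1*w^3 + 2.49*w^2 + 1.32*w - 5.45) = 4.242*w^4 + 6.8148*w^3 + 4.7829*w^2 - 9.887*w - 4.6325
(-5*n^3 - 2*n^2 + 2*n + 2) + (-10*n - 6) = -5*n^3 - 2*n^2 - 8*n - 4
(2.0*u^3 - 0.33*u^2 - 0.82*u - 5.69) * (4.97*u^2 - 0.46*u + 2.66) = 9.94*u^5 - 2.5601*u^4 + 1.3964*u^3 - 28.7799*u^2 + 0.4362*u - 15.1354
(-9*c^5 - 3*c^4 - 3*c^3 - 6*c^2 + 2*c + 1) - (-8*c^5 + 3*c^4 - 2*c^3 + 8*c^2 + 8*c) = -c^5 - 6*c^4 - c^3 - 14*c^2 - 6*c + 1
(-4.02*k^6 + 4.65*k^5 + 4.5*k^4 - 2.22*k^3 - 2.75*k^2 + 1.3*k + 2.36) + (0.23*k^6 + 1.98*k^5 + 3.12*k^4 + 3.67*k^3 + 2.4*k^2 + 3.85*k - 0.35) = -3.79*k^6 + 6.63*k^5 + 7.62*k^4 + 1.45*k^3 - 0.35*k^2 + 5.15*k + 2.01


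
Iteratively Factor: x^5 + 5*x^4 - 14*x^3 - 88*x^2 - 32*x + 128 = (x - 1)*(x^4 + 6*x^3 - 8*x^2 - 96*x - 128) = (x - 1)*(x + 4)*(x^3 + 2*x^2 - 16*x - 32) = (x - 1)*(x + 4)^2*(x^2 - 2*x - 8) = (x - 4)*(x - 1)*(x + 4)^2*(x + 2)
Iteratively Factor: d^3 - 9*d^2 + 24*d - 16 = (d - 4)*(d^2 - 5*d + 4) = (d - 4)*(d - 1)*(d - 4)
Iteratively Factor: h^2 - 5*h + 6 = (h - 3)*(h - 2)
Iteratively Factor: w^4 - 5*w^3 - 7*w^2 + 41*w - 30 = (w + 3)*(w^3 - 8*w^2 + 17*w - 10) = (w - 5)*(w + 3)*(w^2 - 3*w + 2) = (w - 5)*(w - 1)*(w + 3)*(w - 2)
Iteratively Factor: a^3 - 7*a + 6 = (a - 1)*(a^2 + a - 6) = (a - 2)*(a - 1)*(a + 3)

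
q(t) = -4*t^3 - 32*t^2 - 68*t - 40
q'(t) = -12*t^2 - 64*t - 68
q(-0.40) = -17.66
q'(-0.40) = -44.32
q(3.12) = -685.15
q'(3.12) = -384.49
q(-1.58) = 3.33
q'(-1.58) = 3.16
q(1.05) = -151.31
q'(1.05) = -148.43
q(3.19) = -712.40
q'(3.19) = -394.27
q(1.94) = -321.56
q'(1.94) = -237.32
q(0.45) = -77.44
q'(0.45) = -99.23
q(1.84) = -298.38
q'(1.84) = -226.39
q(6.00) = -2464.00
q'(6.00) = -884.00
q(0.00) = -40.00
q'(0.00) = -68.00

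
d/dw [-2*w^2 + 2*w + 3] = 2 - 4*w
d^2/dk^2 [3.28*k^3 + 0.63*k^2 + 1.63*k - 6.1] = 19.68*k + 1.26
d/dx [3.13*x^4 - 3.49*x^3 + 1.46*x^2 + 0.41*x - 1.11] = 12.52*x^3 - 10.47*x^2 + 2.92*x + 0.41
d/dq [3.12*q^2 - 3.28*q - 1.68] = 6.24*q - 3.28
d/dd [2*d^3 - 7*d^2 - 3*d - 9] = 6*d^2 - 14*d - 3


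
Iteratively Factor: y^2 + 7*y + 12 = (y + 3)*(y + 4)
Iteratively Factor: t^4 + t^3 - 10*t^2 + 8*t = (t + 4)*(t^3 - 3*t^2 + 2*t) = t*(t + 4)*(t^2 - 3*t + 2) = t*(t - 2)*(t + 4)*(t - 1)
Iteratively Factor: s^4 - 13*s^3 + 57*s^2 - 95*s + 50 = (s - 2)*(s^3 - 11*s^2 + 35*s - 25) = (s - 5)*(s - 2)*(s^2 - 6*s + 5) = (s - 5)*(s - 2)*(s - 1)*(s - 5)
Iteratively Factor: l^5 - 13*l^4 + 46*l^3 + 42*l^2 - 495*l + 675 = (l - 3)*(l^4 - 10*l^3 + 16*l^2 + 90*l - 225) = (l - 3)*(l + 3)*(l^3 - 13*l^2 + 55*l - 75) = (l - 3)^2*(l + 3)*(l^2 - 10*l + 25) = (l - 5)*(l - 3)^2*(l + 3)*(l - 5)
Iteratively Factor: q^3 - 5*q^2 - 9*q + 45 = (q - 5)*(q^2 - 9) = (q - 5)*(q + 3)*(q - 3)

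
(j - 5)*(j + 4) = j^2 - j - 20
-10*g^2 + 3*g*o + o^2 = (-2*g + o)*(5*g + o)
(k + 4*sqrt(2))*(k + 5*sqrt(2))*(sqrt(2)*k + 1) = sqrt(2)*k^3 + 19*k^2 + 49*sqrt(2)*k + 40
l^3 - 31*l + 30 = (l - 5)*(l - 1)*(l + 6)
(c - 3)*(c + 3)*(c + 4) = c^3 + 4*c^2 - 9*c - 36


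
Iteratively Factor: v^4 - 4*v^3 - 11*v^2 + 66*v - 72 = (v + 4)*(v^3 - 8*v^2 + 21*v - 18) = (v - 2)*(v + 4)*(v^2 - 6*v + 9) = (v - 3)*(v - 2)*(v + 4)*(v - 3)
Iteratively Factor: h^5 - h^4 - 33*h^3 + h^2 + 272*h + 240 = (h + 1)*(h^4 - 2*h^3 - 31*h^2 + 32*h + 240) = (h + 1)*(h + 4)*(h^3 - 6*h^2 - 7*h + 60) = (h + 1)*(h + 3)*(h + 4)*(h^2 - 9*h + 20) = (h - 4)*(h + 1)*(h + 3)*(h + 4)*(h - 5)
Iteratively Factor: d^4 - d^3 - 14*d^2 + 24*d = (d)*(d^3 - d^2 - 14*d + 24) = d*(d - 3)*(d^2 + 2*d - 8) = d*(d - 3)*(d - 2)*(d + 4)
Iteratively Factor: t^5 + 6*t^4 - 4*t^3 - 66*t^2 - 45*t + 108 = (t - 3)*(t^4 + 9*t^3 + 23*t^2 + 3*t - 36) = (t - 3)*(t - 1)*(t^3 + 10*t^2 + 33*t + 36) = (t - 3)*(t - 1)*(t + 3)*(t^2 + 7*t + 12) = (t - 3)*(t - 1)*(t + 3)*(t + 4)*(t + 3)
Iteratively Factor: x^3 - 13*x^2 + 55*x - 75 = (x - 5)*(x^2 - 8*x + 15) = (x - 5)*(x - 3)*(x - 5)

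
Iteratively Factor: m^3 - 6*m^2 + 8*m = (m)*(m^2 - 6*m + 8) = m*(m - 4)*(m - 2)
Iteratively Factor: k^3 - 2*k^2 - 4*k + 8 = (k - 2)*(k^2 - 4) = (k - 2)*(k + 2)*(k - 2)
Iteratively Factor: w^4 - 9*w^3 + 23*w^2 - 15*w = (w - 1)*(w^3 - 8*w^2 + 15*w) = w*(w - 1)*(w^2 - 8*w + 15) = w*(w - 5)*(w - 1)*(w - 3)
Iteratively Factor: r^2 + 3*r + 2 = (r + 2)*(r + 1)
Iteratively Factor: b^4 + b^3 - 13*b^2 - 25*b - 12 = (b - 4)*(b^3 + 5*b^2 + 7*b + 3) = (b - 4)*(b + 1)*(b^2 + 4*b + 3) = (b - 4)*(b + 1)*(b + 3)*(b + 1)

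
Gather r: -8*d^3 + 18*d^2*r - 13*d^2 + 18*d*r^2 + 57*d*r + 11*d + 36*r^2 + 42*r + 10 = -8*d^3 - 13*d^2 + 11*d + r^2*(18*d + 36) + r*(18*d^2 + 57*d + 42) + 10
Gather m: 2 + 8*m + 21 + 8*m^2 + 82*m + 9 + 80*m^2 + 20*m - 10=88*m^2 + 110*m + 22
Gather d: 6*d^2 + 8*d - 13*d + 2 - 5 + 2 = 6*d^2 - 5*d - 1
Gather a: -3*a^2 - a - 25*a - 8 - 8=-3*a^2 - 26*a - 16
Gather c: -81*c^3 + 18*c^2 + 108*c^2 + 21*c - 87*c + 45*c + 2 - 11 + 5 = -81*c^3 + 126*c^2 - 21*c - 4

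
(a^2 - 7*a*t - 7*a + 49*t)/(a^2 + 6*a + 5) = (a^2 - 7*a*t - 7*a + 49*t)/(a^2 + 6*a + 5)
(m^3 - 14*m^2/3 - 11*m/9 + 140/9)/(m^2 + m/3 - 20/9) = (3*m^2 - 19*m + 28)/(3*m - 4)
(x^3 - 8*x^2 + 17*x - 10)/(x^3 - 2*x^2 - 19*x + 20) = (x - 2)/(x + 4)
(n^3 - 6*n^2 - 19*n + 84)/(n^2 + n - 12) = n - 7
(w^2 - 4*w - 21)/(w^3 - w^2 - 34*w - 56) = (w + 3)/(w^2 + 6*w + 8)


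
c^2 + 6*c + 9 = (c + 3)^2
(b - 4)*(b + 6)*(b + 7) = b^3 + 9*b^2 - 10*b - 168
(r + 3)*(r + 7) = r^2 + 10*r + 21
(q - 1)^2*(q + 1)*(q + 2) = q^4 + q^3 - 3*q^2 - q + 2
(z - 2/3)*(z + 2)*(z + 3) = z^3 + 13*z^2/3 + 8*z/3 - 4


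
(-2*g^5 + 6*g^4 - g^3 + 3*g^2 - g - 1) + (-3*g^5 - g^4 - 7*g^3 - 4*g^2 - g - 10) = -5*g^5 + 5*g^4 - 8*g^3 - g^2 - 2*g - 11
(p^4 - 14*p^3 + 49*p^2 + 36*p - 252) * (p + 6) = p^5 - 8*p^4 - 35*p^3 + 330*p^2 - 36*p - 1512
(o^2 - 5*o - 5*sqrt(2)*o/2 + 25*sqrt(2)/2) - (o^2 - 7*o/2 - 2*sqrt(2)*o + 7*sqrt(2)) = -3*o/2 - sqrt(2)*o/2 + 11*sqrt(2)/2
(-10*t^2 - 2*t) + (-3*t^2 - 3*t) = -13*t^2 - 5*t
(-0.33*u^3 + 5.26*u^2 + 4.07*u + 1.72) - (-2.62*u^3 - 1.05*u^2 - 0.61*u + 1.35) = 2.29*u^3 + 6.31*u^2 + 4.68*u + 0.37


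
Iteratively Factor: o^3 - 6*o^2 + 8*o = (o - 2)*(o^2 - 4*o) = (o - 4)*(o - 2)*(o)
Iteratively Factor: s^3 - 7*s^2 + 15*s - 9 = (s - 1)*(s^2 - 6*s + 9) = (s - 3)*(s - 1)*(s - 3)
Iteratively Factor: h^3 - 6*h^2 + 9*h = (h - 3)*(h^2 - 3*h) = h*(h - 3)*(h - 3)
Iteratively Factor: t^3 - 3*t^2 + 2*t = (t - 1)*(t^2 - 2*t) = t*(t - 1)*(t - 2)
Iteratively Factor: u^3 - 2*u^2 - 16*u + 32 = (u - 4)*(u^2 + 2*u - 8) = (u - 4)*(u - 2)*(u + 4)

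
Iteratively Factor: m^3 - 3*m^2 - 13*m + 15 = (m - 5)*(m^2 + 2*m - 3) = (m - 5)*(m + 3)*(m - 1)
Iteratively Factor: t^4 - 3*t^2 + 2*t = (t + 2)*(t^3 - 2*t^2 + t) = t*(t + 2)*(t^2 - 2*t + 1) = t*(t - 1)*(t + 2)*(t - 1)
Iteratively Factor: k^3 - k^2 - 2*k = (k + 1)*(k^2 - 2*k) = (k - 2)*(k + 1)*(k)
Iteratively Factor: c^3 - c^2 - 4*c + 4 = (c - 2)*(c^2 + c - 2) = (c - 2)*(c - 1)*(c + 2)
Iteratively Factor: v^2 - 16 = (v + 4)*(v - 4)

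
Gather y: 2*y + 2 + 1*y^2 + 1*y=y^2 + 3*y + 2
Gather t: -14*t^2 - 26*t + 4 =-14*t^2 - 26*t + 4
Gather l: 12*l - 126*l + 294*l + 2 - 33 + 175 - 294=180*l - 150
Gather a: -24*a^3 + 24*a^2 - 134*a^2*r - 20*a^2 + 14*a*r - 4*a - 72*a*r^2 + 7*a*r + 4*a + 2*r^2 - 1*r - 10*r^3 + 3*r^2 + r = -24*a^3 + a^2*(4 - 134*r) + a*(-72*r^2 + 21*r) - 10*r^3 + 5*r^2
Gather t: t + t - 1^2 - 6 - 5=2*t - 12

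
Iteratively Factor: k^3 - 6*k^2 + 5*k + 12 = (k - 3)*(k^2 - 3*k - 4) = (k - 3)*(k + 1)*(k - 4)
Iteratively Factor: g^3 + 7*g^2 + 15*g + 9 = (g + 3)*(g^2 + 4*g + 3) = (g + 3)^2*(g + 1)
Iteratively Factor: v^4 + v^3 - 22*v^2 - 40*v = (v - 5)*(v^3 + 6*v^2 + 8*v) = (v - 5)*(v + 2)*(v^2 + 4*v) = (v - 5)*(v + 2)*(v + 4)*(v)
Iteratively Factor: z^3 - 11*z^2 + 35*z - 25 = (z - 5)*(z^2 - 6*z + 5) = (z - 5)*(z - 1)*(z - 5)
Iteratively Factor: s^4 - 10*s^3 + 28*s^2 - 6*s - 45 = (s - 3)*(s^3 - 7*s^2 + 7*s + 15) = (s - 3)^2*(s^2 - 4*s - 5) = (s - 5)*(s - 3)^2*(s + 1)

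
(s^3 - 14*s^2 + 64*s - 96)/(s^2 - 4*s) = s - 10 + 24/s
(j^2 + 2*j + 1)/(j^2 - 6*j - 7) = (j + 1)/(j - 7)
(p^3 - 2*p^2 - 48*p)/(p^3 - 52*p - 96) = p/(p + 2)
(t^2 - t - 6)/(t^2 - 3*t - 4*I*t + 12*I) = (t + 2)/(t - 4*I)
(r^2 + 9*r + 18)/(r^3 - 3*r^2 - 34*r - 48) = (r + 6)/(r^2 - 6*r - 16)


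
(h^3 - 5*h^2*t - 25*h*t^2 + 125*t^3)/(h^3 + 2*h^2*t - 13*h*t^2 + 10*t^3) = (h^2 - 10*h*t + 25*t^2)/(h^2 - 3*h*t + 2*t^2)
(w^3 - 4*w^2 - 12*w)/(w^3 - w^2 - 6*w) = (w - 6)/(w - 3)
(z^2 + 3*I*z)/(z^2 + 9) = z/(z - 3*I)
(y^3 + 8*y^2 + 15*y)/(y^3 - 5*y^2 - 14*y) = (y^2 + 8*y + 15)/(y^2 - 5*y - 14)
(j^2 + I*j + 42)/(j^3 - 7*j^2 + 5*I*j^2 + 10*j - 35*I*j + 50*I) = (j^2 + I*j + 42)/(j^3 + j^2*(-7 + 5*I) + j*(10 - 35*I) + 50*I)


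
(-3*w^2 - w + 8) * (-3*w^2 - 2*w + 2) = 9*w^4 + 9*w^3 - 28*w^2 - 18*w + 16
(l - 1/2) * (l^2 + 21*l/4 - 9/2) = l^3 + 19*l^2/4 - 57*l/8 + 9/4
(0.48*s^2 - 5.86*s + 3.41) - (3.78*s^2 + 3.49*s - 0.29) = -3.3*s^2 - 9.35*s + 3.7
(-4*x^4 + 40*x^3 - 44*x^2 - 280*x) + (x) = -4*x^4 + 40*x^3 - 44*x^2 - 279*x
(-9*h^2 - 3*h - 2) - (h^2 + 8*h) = -10*h^2 - 11*h - 2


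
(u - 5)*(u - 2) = u^2 - 7*u + 10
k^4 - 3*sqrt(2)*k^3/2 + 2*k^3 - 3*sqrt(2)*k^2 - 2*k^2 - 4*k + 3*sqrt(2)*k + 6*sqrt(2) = (k + 2)*(k - 3*sqrt(2)/2)*(k - sqrt(2))*(k + sqrt(2))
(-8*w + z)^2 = 64*w^2 - 16*w*z + z^2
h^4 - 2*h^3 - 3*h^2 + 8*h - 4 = (h - 2)*(h - 1)^2*(h + 2)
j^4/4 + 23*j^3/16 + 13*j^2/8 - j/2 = j*(j/4 + 1)*(j - 1/4)*(j + 2)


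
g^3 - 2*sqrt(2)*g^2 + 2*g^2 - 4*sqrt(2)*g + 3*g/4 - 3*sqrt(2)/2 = (g + 1/2)*(g + 3/2)*(g - 2*sqrt(2))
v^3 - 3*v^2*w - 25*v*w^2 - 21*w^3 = (v - 7*w)*(v + w)*(v + 3*w)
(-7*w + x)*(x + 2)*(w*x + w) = -7*w^2*x^2 - 21*w^2*x - 14*w^2 + w*x^3 + 3*w*x^2 + 2*w*x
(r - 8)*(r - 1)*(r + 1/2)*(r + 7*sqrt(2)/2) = r^4 - 17*r^3/2 + 7*sqrt(2)*r^3/2 - 119*sqrt(2)*r^2/4 + 7*r^2/2 + 4*r + 49*sqrt(2)*r/4 + 14*sqrt(2)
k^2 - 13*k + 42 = (k - 7)*(k - 6)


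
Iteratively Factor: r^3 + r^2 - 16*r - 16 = (r + 1)*(r^2 - 16) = (r + 1)*(r + 4)*(r - 4)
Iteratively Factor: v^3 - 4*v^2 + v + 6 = (v + 1)*(v^2 - 5*v + 6) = (v - 3)*(v + 1)*(v - 2)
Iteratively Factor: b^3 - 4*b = (b - 2)*(b^2 + 2*b) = (b - 2)*(b + 2)*(b)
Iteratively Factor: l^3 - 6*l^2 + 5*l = (l)*(l^2 - 6*l + 5) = l*(l - 5)*(l - 1)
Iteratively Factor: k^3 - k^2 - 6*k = (k + 2)*(k^2 - 3*k) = k*(k + 2)*(k - 3)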